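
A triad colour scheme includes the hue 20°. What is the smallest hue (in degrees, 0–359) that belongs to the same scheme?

20°

A triad places three hues 120° apart.
The full set through 20° is {20°, 140°, 260°}.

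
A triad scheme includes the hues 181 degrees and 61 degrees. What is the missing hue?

301°

A triad places three hues 120° apart.
The full set through 61° is {61°, 181°, 301°}.
Given {61°, 181°}, the missing hue is 301°.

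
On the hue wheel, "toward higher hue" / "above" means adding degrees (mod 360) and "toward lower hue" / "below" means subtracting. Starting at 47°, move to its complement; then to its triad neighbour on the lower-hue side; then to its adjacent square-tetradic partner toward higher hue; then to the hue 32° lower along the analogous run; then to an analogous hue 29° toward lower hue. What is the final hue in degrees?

complement +180°: 47 + 180 = 227°
triadic ↓ −120°: 227 − 120 = 107°
square ↑ +90°: 107 + 90 = 197°
analog 32° ↓ −32°: 197 − 32 = 165°
analog 29° ↓ −29°: 165 − 29 = 136°

136°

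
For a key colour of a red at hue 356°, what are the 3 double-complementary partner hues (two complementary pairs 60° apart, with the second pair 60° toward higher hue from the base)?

A rectangular tetradic uses two complementary pairs 60° apart: offsets 0°, 60°, 180°, 240°.
356 + 60 = 416 → 416 − 360 = 56°
356 + 180 = 536 → 536 − 360 = 176°
356 + 240 = 596 → 596 − 360 = 236°

56°, 176°, 236°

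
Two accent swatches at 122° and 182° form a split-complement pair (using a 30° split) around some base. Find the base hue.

The accents sit 30° either side of the complement, so the complement is their short-arc midpoint on the wheel.
Short-arc midpoint of 122° and 182°: 152°.
Base is 180° from the complement: 152 − 180 = -28 → -28 + 360 = 332°

332°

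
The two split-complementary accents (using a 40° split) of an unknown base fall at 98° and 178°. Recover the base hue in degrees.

The accents sit 40° either side of the complement, so the complement is their short-arc midpoint on the wheel.
Short-arc midpoint of 98° and 178°: 138°.
Base is 180° from the complement: 138 − 180 = -42 → -42 + 360 = 318°

318°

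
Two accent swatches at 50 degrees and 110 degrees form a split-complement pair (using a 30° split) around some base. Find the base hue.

260°

The accents sit 30° either side of the complement, so the complement is their short-arc midpoint on the wheel.
Short-arc midpoint of 50° and 110°: 80°.
Base is 180° from the complement: 80 − 180 = -100 → -100 + 360 = 260°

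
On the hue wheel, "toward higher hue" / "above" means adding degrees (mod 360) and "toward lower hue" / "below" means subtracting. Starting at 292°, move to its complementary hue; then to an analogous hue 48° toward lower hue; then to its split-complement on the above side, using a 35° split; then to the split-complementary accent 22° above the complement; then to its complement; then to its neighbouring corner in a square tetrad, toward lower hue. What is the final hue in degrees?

211°

+180° (complement): 292 + 180 = 472 → 472 − 360 = 112°
−48° (analog 48° ↓): 112 − 48 = 64°
+215° (split-comp 35° ↑): 64 + 215 = 279°
+202° (split-comp 22° ↑): 279 + 202 = 481 → 481 − 360 = 121°
+180° (complement): 121 + 180 = 301°
−90° (square ↓): 301 − 90 = 211°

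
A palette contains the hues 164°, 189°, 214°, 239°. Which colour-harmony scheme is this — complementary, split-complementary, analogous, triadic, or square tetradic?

Sort the hues: 164°, 189°, 214°, 239°.
Successive gaps around the wheel: 25°, 25°, 25°, 285°.
A run of hues at equal small steps (25°) with one large closing gap is an analogous group.

analogous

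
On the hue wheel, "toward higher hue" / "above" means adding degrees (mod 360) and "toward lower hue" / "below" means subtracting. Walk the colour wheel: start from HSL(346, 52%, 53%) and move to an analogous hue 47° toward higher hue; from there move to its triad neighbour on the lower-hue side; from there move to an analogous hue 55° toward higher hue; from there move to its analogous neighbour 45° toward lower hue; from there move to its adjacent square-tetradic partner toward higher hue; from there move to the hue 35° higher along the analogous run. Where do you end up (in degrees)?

48°

analog 47° ↑ +47°: 346 + 47 = 393 → 393 − 360 = 33°
triadic ↓ −120°: 33 − 120 = -87 → -87 + 360 = 273°
analog 55° ↑ +55°: 273 + 55 = 328°
analog 45° ↓ −45°: 328 − 45 = 283°
square ↑ +90°: 283 + 90 = 373 → 373 − 360 = 13°
analog 35° ↑ +35°: 13 + 35 = 48°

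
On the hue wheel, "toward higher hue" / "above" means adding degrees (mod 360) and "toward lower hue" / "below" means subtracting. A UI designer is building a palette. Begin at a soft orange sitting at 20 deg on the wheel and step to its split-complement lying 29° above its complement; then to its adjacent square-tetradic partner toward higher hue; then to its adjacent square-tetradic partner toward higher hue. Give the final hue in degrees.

20 + 209 = 229°   (split-comp 29° ↑)
229 + 90 = 319°   (square ↑)
319 + 90 = 409 → 409 − 360 = 49°   (square ↑)

49°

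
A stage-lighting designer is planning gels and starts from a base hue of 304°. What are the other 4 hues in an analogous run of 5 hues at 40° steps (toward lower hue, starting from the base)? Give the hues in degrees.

Analogous hues sit every 40° along the wheel.
304 − 40 = 264°
304 − 80 = 224°
304 − 120 = 184°
304 − 160 = 144°

264°, 224°, 184° and 144°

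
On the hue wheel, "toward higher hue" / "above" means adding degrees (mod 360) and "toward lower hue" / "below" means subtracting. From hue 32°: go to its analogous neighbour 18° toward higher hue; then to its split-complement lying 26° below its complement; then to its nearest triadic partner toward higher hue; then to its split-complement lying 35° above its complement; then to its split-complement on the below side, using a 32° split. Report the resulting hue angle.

327°

analog 18° ↑ +18°: 32 + 18 = 50°
split-comp 26° ↓ +154°: 50 + 154 = 204°
triadic ↑ +120°: 204 + 120 = 324°
split-comp 35° ↑ +215°: 324 + 215 = 539 → 539 − 360 = 179°
split-comp 32° ↓ +148°: 179 + 148 = 327°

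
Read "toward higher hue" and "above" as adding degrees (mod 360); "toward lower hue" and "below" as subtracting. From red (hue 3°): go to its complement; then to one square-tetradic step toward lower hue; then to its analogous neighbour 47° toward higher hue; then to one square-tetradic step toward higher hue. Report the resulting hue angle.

complement +180°: 3 + 180 = 183°
square ↓ −90°: 183 − 90 = 93°
analog 47° ↑ +47°: 93 + 47 = 140°
square ↑ +90°: 140 + 90 = 230°

230°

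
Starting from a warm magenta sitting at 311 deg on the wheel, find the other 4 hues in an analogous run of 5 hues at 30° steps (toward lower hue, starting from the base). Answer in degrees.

Analogous hues sit every 30° along the wheel.
311 − 30 = 281°
311 − 60 = 251°
311 − 90 = 221°
311 − 120 = 191°

281°, 251°, 221°, and 191°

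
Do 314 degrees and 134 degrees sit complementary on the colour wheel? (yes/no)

yes

Angular distance: |314 − 134| = 180 = 180°.
Complementary requires 180°.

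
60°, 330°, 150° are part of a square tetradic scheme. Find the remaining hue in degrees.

240°

A square tetradic scheme places four hues every 90°.
The full set through 60° is {60°, 150°, 240°, 330°}.
Given {60°, 150°, 330°}, the missing hue is 240°.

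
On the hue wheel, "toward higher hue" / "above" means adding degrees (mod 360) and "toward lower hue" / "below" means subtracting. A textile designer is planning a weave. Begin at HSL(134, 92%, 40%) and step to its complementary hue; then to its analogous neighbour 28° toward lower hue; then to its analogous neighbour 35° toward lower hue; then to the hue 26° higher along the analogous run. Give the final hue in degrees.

277°

complement +180°: 134 + 180 = 314°
analog 28° ↓ −28°: 314 − 28 = 286°
analog 35° ↓ −35°: 286 − 35 = 251°
analog 26° ↑ +26°: 251 + 26 = 277°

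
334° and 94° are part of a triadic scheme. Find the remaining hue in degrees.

214°

A triad places three hues 120° apart.
The full set through 94° is {94°, 214°, 334°}.
Given {94°, 334°}, the missing hue is 214°.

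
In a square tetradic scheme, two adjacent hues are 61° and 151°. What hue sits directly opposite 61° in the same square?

A square tetradic scheme places four hues 90° apart; opposite corners are 180° apart.
61 + 180 = 241°

241°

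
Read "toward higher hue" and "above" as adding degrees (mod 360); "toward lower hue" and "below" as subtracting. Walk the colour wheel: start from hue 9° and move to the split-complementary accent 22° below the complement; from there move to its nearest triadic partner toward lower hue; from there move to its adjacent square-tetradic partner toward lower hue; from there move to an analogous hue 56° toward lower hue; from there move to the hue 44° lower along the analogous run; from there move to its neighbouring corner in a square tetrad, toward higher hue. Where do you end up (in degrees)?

307°

+158° (split-comp 22° ↓): 9 + 158 = 167°
−120° (triadic ↓): 167 − 120 = 47°
−90° (square ↓): 47 − 90 = -43 → -43 + 360 = 317°
−56° (analog 56° ↓): 317 − 56 = 261°
−44° (analog 44° ↓): 261 − 44 = 217°
+90° (square ↑): 217 + 90 = 307°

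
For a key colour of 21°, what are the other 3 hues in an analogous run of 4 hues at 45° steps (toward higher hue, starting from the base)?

Analogous hues sit every 45° along the wheel.
21 + 45 = 66°
21 + 90 = 111°
21 + 135 = 156°

66°, 111°, and 156°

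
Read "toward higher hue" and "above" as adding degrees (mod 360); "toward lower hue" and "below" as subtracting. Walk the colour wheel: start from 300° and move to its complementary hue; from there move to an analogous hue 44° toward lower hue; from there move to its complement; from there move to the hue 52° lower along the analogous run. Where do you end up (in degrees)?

300 + 180 = 480 → 480 − 360 = 120°   (complement)
120 − 44 = 76°   (analog 44° ↓)
76 + 180 = 256°   (complement)
256 − 52 = 204°   (analog 52° ↓)

204°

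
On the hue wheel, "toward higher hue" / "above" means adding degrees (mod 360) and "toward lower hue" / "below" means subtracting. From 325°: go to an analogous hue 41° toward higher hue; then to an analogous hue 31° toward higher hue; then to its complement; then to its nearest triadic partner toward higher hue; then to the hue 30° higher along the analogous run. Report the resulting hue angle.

+41° (analog 41° ↑): 325 + 41 = 366 → 366 − 360 = 6°
+31° (analog 31° ↑): 6 + 31 = 37°
+180° (complement): 37 + 180 = 217°
+120° (triadic ↑): 217 + 120 = 337°
+30° (analog 30° ↑): 337 + 30 = 367 → 367 − 360 = 7°

7°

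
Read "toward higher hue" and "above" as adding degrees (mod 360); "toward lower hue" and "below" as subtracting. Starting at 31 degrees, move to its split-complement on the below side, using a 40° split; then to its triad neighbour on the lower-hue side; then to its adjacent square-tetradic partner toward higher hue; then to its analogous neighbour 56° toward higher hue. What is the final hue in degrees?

split-comp 40° ↓ +140°: 31 + 140 = 171°
triadic ↓ −120°: 171 − 120 = 51°
square ↑ +90°: 51 + 90 = 141°
analog 56° ↑ +56°: 141 + 56 = 197°

197°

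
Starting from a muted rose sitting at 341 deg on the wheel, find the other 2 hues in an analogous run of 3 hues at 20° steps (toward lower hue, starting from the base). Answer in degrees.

321° and 301°

Analogous hues sit every 20° along the wheel.
341 − 20 = 321°
341 − 40 = 301°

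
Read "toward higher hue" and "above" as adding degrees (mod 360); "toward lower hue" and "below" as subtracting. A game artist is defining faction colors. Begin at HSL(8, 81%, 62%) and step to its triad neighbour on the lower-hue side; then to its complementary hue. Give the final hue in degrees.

−120° (triadic ↓): 8 − 120 = -112 → -112 + 360 = 248°
+180° (complement): 248 + 180 = 428 → 428 − 360 = 68°

68°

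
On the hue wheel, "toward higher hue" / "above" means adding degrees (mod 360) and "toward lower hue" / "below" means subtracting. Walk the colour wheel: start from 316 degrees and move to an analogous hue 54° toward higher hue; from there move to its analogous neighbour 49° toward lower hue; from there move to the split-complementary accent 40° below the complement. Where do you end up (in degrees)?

101°

analog 54° ↑ +54°: 316 + 54 = 370 → 370 − 360 = 10°
analog 49° ↓ −49°: 10 − 49 = -39 → -39 + 360 = 321°
split-comp 40° ↓ +140°: 321 + 140 = 461 → 461 − 360 = 101°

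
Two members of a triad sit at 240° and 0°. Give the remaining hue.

120°

A triad spaces three hues 120° apart.
The full set is {0°, 120°, 240°}.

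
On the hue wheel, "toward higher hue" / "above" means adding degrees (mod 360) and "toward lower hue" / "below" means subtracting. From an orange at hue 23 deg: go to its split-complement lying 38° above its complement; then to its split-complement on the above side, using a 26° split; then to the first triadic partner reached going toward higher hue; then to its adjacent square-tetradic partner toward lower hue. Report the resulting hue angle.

23 + 218 = 241°   (split-comp 38° ↑)
241 + 206 = 447 → 447 − 360 = 87°   (split-comp 26° ↑)
87 + 120 = 207°   (triadic ↑)
207 − 90 = 117°   (square ↓)

117°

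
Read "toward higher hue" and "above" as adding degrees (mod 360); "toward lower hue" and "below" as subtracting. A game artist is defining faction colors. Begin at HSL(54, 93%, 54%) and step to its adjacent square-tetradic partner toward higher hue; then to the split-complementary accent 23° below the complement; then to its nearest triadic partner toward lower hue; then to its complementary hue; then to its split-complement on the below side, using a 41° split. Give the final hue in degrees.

square ↑ +90°: 54 + 90 = 144°
split-comp 23° ↓ +157°: 144 + 157 = 301°
triadic ↓ −120°: 301 − 120 = 181°
complement +180°: 181 + 180 = 361 → 361 − 360 = 1°
split-comp 41° ↓ +139°: 1 + 139 = 140°

140°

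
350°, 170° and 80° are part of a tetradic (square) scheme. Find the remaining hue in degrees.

A square tetradic scheme places four hues every 90°.
The full set through 80° is {80°, 170°, 260°, 350°}.
Given {80°, 170°, 350°}, the missing hue is 260°.

260°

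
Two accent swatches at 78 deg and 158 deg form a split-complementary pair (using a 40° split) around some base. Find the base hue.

The accents sit 40° either side of the complement, so the complement is their short-arc midpoint on the wheel.
Short-arc midpoint of 78° and 158°: 118°.
Base is 180° from the complement: 118 − 180 = -62 → -62 + 360 = 298°

298°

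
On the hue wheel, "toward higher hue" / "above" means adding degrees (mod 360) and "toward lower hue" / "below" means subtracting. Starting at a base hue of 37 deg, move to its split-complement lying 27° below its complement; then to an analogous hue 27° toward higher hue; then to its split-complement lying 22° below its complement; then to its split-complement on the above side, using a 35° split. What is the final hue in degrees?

230°

split-comp 27° ↓ +153°: 37 + 153 = 190°
analog 27° ↑ +27°: 190 + 27 = 217°
split-comp 22° ↓ +158°: 217 + 158 = 375 → 375 − 360 = 15°
split-comp 35° ↑ +215°: 15 + 215 = 230°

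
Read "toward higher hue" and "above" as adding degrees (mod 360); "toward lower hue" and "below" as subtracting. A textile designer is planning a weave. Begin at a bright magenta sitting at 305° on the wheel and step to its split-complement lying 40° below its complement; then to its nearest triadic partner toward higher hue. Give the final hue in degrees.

305 + 140 = 445 → 445 − 360 = 85°   (split-comp 40° ↓)
85 + 120 = 205°   (triadic ↑)

205°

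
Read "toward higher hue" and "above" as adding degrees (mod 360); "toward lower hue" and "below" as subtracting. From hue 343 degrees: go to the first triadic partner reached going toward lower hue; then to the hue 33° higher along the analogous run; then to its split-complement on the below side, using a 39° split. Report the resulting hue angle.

triadic ↓ −120°: 343 − 120 = 223°
analog 33° ↑ +33°: 223 + 33 = 256°
split-comp 39° ↓ +141°: 256 + 141 = 397 → 397 − 360 = 37°

37°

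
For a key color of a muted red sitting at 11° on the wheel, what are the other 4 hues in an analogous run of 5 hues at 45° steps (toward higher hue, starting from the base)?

56°, 101°, 146°, and 191°

Analogous hues sit every 45° along the wheel.
11 + 45 = 56°
11 + 90 = 101°
11 + 135 = 146°
11 + 180 = 191°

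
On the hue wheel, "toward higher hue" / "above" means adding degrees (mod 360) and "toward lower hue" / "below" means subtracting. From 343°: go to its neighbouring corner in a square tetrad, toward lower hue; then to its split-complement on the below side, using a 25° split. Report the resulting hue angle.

square ↓ −90°: 343 − 90 = 253°
split-comp 25° ↓ +155°: 253 + 155 = 408 → 408 − 360 = 48°

48°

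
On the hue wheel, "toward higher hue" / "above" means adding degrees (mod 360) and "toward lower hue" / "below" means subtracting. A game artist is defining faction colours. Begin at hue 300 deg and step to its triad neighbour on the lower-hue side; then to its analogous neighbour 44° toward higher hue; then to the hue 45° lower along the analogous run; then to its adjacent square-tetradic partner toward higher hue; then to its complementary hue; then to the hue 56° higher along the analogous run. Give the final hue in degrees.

145°

300 − 120 = 180°   (triadic ↓)
180 + 44 = 224°   (analog 44° ↑)
224 − 45 = 179°   (analog 45° ↓)
179 + 90 = 269°   (square ↑)
269 + 180 = 449 → 449 − 360 = 89°   (complement)
89 + 56 = 145°   (analog 56° ↑)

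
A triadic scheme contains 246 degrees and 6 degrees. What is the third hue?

A triad spaces three hues 120° apart.
The full set is {6°, 126°, 246°}.

126°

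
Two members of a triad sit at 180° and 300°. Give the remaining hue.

60°

A triad spaces three hues 120° apart.
The full set is {60°, 180°, 300°}.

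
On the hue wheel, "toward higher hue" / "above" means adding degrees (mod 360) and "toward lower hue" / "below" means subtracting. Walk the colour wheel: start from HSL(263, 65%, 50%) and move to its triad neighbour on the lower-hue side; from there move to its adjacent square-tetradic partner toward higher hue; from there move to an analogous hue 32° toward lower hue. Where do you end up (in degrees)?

263 − 120 = 143°   (triadic ↓)
143 + 90 = 233°   (square ↑)
233 − 32 = 201°   (analog 32° ↓)

201°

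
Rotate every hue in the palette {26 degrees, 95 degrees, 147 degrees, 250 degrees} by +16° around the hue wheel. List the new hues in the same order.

42°, 111°, 163°, 266°

26 + 16 = 42°
95 + 16 = 111°
147 + 16 = 163°
250 + 16 = 266°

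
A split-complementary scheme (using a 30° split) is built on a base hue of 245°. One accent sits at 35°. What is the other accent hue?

95°

Split-complementary hues sit 30° either side of the complement.
Complement of the base 245°: 245 + 180 = 425 → 425 − 360 = 65°
The given accent 35° is 30° one side of 65°; the other accent sits 30° the other side: 65 + 30 = 95°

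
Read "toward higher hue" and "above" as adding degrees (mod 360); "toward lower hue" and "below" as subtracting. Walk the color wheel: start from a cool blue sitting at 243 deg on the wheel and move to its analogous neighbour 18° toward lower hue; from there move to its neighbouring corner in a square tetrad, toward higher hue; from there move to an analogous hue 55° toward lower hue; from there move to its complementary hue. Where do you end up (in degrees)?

80°

−18° (analog 18° ↓): 243 − 18 = 225°
+90° (square ↑): 225 + 90 = 315°
−55° (analog 55° ↓): 315 − 55 = 260°
+180° (complement): 260 + 180 = 440 → 440 − 360 = 80°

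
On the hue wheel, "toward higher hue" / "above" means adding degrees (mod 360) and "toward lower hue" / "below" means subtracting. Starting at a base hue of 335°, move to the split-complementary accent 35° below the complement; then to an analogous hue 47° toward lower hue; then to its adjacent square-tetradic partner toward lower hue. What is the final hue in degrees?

343°

335 + 145 = 480 → 480 − 360 = 120°   (split-comp 35° ↓)
120 − 47 = 73°   (analog 47° ↓)
73 − 90 = -17 → -17 + 360 = 343°   (square ↓)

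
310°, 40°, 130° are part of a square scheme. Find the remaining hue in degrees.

A square tetradic scheme places four hues every 90°.
The full set through 40° is {40°, 130°, 220°, 310°}.
Given {40°, 130°, 310°}, the missing hue is 220°.

220°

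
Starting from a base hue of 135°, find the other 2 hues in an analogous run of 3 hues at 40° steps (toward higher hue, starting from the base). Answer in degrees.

Analogous hues sit every 40° along the wheel.
135 + 40 = 175°
135 + 80 = 215°

175° and 215°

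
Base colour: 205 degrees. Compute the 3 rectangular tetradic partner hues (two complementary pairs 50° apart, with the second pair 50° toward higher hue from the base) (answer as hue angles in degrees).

205 + 50 = 255°
205 + 180 = 385 → 385 − 360 = 25°
205 + 230 = 435 → 435 − 360 = 75°

255°, 25° and 75°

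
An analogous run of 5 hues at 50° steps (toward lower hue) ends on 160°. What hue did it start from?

4 steps of 50° (toward lower hue) give a net shift of −200°.
Start = end − shift: 160 + 200 = 360 → 360 − 360 = 0°

0°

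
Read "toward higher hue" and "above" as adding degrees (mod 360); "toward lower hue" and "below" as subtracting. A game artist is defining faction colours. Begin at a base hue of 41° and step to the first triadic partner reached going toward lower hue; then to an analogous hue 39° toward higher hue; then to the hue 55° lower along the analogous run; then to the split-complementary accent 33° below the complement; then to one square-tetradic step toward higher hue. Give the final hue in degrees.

triadic ↓ −120°: 41 − 120 = -79 → -79 + 360 = 281°
analog 39° ↑ +39°: 281 + 39 = 320°
analog 55° ↓ −55°: 320 − 55 = 265°
split-comp 33° ↓ +147°: 265 + 147 = 412 → 412 − 360 = 52°
square ↑ +90°: 52 + 90 = 142°

142°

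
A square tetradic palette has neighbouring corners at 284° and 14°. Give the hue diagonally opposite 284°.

A square tetradic scheme places four hues 90° apart; opposite corners are 180° apart.
284 + 180 = 464 → 464 − 360 = 104°

104°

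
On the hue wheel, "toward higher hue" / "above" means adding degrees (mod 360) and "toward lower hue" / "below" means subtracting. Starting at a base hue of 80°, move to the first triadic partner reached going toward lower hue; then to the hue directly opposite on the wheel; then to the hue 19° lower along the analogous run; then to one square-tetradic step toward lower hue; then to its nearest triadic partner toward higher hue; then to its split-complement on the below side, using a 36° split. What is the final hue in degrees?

−120° (triadic ↓): 80 − 120 = -40 → -40 + 360 = 320°
+180° (complement): 320 + 180 = 500 → 500 − 360 = 140°
−19° (analog 19° ↓): 140 − 19 = 121°
−90° (square ↓): 121 − 90 = 31°
+120° (triadic ↑): 31 + 120 = 151°
+144° (split-comp 36° ↓): 151 + 144 = 295°

295°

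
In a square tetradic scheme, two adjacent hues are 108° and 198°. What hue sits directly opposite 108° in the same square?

A square tetradic scheme places four hues 90° apart; opposite corners are 180° apart.
108 + 180 = 288°

288°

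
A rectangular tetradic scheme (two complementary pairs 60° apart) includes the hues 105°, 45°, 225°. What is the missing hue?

285°

A rectangular tetradic uses two complementary pairs 60° apart: offsets 0°, 60°, 180°, 240°.
Among {45°, 105°, 225°}, 45° and 225° are a 180° pair.
The remaining hue 105° needs its own complement: 105 + 180 = 285°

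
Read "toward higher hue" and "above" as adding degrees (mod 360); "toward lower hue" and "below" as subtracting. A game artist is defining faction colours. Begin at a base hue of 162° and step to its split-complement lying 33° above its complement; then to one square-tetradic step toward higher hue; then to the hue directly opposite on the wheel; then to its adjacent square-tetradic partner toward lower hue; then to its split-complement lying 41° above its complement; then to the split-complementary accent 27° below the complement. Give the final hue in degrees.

split-comp 33° ↑ +213°: 162 + 213 = 375 → 375 − 360 = 15°
square ↑ +90°: 15 + 90 = 105°
complement +180°: 105 + 180 = 285°
square ↓ −90°: 285 − 90 = 195°
split-comp 41° ↑ +221°: 195 + 221 = 416 → 416 − 360 = 56°
split-comp 27° ↓ +153°: 56 + 153 = 209°

209°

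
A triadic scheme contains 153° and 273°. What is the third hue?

33°

A triad spaces three hues 120° apart.
The full set is {33°, 153°, 273°}.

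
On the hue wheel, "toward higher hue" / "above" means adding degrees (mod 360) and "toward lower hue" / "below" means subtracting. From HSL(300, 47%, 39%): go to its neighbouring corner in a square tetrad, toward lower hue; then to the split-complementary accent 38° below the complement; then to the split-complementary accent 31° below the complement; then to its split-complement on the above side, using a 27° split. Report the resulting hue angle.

348°

300 − 90 = 210°   (square ↓)
210 + 142 = 352°   (split-comp 38° ↓)
352 + 149 = 501 → 501 − 360 = 141°   (split-comp 31° ↓)
141 + 207 = 348°   (split-comp 27° ↑)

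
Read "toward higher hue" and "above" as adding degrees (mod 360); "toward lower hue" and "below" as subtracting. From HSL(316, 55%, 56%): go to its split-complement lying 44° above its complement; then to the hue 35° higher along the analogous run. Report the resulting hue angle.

+224° (split-comp 44° ↑): 316 + 224 = 540 → 540 − 360 = 180°
+35° (analog 35° ↑): 180 + 35 = 215°

215°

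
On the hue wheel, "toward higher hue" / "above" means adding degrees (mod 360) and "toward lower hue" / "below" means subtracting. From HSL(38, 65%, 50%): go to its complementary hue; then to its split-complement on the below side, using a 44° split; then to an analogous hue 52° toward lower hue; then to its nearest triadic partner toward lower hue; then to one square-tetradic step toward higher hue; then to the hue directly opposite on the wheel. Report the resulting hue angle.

92°

38 + 180 = 218°   (complement)
218 + 136 = 354°   (split-comp 44° ↓)
354 − 52 = 302°   (analog 52° ↓)
302 − 120 = 182°   (triadic ↓)
182 + 90 = 272°   (square ↑)
272 + 180 = 452 → 452 − 360 = 92°   (complement)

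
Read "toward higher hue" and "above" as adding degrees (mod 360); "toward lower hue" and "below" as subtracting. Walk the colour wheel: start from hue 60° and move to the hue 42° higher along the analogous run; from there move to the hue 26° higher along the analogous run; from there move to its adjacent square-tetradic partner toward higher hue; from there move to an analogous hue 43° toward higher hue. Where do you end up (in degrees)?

60 + 42 = 102°   (analog 42° ↑)
102 + 26 = 128°   (analog 26° ↑)
128 + 90 = 218°   (square ↑)
218 + 43 = 261°   (analog 43° ↑)

261°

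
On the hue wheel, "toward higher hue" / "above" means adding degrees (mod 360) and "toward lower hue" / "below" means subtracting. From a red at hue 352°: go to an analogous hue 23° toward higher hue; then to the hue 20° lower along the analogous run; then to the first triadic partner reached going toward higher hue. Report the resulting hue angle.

115°

352 + 23 = 375 → 375 − 360 = 15°   (analog 23° ↑)
15 − 20 = -5 → -5 + 360 = 355°   (analog 20° ↓)
355 + 120 = 475 → 475 − 360 = 115°   (triadic ↑)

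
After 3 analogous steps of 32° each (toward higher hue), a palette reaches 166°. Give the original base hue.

70°

3 steps of 32° (toward higher hue) give a net shift of +96°.
Start = end − shift: 166 − 96 = 70°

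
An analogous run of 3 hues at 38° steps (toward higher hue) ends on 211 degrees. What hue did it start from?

2 steps of 38° (toward higher hue) give a net shift of +76°.
Start = end − shift: 211 − 76 = 135°

135°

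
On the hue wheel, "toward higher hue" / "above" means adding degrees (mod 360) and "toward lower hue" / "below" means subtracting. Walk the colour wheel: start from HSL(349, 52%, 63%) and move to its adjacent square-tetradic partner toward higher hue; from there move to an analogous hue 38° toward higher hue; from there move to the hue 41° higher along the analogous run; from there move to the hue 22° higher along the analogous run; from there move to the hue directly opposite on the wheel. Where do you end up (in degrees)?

square ↑ +90°: 349 + 90 = 439 → 439 − 360 = 79°
analog 38° ↑ +38°: 79 + 38 = 117°
analog 41° ↑ +41°: 117 + 41 = 158°
analog 22° ↑ +22°: 158 + 22 = 180°
complement +180°: 180 + 180 = 360 → 360 − 360 = 0°

0°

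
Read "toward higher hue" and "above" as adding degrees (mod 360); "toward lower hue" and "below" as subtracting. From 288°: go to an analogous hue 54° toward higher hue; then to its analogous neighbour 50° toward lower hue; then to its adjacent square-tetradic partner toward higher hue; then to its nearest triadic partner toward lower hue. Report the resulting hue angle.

analog 54° ↑ +54°: 288 + 54 = 342°
analog 50° ↓ −50°: 342 − 50 = 292°
square ↑ +90°: 292 + 90 = 382 → 382 − 360 = 22°
triadic ↓ −120°: 22 − 120 = -98 → -98 + 360 = 262°

262°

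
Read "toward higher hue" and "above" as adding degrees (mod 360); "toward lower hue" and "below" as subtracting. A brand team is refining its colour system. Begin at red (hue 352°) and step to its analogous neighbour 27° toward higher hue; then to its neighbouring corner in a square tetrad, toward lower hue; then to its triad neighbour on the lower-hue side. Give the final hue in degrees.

169°

analog 27° ↑ +27°: 352 + 27 = 379 → 379 − 360 = 19°
square ↓ −90°: 19 − 90 = -71 → -71 + 360 = 289°
triadic ↓ −120°: 289 − 120 = 169°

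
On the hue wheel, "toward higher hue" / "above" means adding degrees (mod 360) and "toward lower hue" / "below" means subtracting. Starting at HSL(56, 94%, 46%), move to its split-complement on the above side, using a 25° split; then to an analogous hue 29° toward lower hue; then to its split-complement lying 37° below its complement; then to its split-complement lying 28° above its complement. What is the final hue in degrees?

223°

split-comp 25° ↑ +205°: 56 + 205 = 261°
analog 29° ↓ −29°: 261 − 29 = 232°
split-comp 37° ↓ +143°: 232 + 143 = 375 → 375 − 360 = 15°
split-comp 28° ↑ +208°: 15 + 208 = 223°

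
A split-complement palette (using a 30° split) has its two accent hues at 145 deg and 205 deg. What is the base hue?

355°

The accents sit 30° either side of the complement, so the complement is their short-arc midpoint on the wheel.
Short-arc midpoint of 145° and 205°: 175°.
Base is 180° from the complement: 175 − 180 = -5 → -5 + 360 = 355°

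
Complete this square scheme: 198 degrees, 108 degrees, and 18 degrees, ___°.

A square tetradic scheme places four hues every 90°.
The full set through 18° is {18°, 108°, 198°, 288°}.
Given {18°, 108°, 198°}, the missing hue is 288°.

288°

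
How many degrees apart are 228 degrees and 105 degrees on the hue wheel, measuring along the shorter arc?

|228 − 105| = 123.
123 ≤ 180, so the shorter arc is 123°.

123°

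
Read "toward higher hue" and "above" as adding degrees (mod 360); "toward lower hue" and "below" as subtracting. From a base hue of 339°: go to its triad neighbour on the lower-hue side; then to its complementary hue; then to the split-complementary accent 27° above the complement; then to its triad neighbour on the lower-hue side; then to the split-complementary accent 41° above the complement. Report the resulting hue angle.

−120° (triadic ↓): 339 − 120 = 219°
+180° (complement): 219 + 180 = 399 → 399 − 360 = 39°
+207° (split-comp 27° ↑): 39 + 207 = 246°
−120° (triadic ↓): 246 − 120 = 126°
+221° (split-comp 41° ↑): 126 + 221 = 347°

347°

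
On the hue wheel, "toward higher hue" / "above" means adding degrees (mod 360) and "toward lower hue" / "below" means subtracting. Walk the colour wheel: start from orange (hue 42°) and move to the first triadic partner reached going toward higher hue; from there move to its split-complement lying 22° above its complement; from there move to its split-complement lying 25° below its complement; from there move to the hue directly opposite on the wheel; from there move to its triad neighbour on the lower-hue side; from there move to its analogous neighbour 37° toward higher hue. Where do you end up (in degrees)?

256°

42 + 120 = 162°   (triadic ↑)
162 + 202 = 364 → 364 − 360 = 4°   (split-comp 22° ↑)
4 + 155 = 159°   (split-comp 25° ↓)
159 + 180 = 339°   (complement)
339 − 120 = 219°   (triadic ↓)
219 + 37 = 256°   (analog 37° ↑)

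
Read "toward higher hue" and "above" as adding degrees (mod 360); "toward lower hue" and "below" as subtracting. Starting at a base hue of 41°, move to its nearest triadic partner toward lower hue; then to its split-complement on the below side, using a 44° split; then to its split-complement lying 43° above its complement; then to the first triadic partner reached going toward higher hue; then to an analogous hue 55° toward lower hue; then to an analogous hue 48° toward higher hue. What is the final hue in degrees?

33°

triadic ↓ −120°: 41 − 120 = -79 → -79 + 360 = 281°
split-comp 44° ↓ +136°: 281 + 136 = 417 → 417 − 360 = 57°
split-comp 43° ↑ +223°: 57 + 223 = 280°
triadic ↑ +120°: 280 + 120 = 400 → 400 − 360 = 40°
analog 55° ↓ −55°: 40 − 55 = -15 → -15 + 360 = 345°
analog 48° ↑ +48°: 345 + 48 = 393 → 393 − 360 = 33°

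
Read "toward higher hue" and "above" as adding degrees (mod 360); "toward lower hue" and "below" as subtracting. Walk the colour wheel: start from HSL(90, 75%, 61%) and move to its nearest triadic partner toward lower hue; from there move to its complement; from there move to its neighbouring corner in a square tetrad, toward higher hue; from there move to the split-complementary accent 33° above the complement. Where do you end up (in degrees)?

93°

90 − 120 = -30 → -30 + 360 = 330°   (triadic ↓)
330 + 180 = 510 → 510 − 360 = 150°   (complement)
150 + 90 = 240°   (square ↑)
240 + 213 = 453 → 453 − 360 = 93°   (split-comp 33° ↑)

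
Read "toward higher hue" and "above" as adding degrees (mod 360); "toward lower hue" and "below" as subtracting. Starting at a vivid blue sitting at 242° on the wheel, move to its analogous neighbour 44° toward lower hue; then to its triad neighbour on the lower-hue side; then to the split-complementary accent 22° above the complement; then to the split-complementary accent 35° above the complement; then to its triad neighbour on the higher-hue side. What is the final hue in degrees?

242 − 44 = 198°   (analog 44° ↓)
198 − 120 = 78°   (triadic ↓)
78 + 202 = 280°   (split-comp 22° ↑)
280 + 215 = 495 → 495 − 360 = 135°   (split-comp 35° ↑)
135 + 120 = 255°   (triadic ↑)

255°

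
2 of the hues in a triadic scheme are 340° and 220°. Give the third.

A triad places three hues 120° apart.
The full set through 220° is {100°, 220°, 340°}.
Given {220°, 340°}, the missing hue is 100°.

100°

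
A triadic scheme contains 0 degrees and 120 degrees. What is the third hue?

A triad spaces three hues 120° apart.
The full set is {0°, 120°, 240°}.

240°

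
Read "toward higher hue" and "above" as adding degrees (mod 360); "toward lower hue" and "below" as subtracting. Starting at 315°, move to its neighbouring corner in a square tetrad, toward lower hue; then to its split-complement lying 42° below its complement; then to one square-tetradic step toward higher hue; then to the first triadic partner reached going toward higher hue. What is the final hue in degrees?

213°

−90° (square ↓): 315 − 90 = 225°
+138° (split-comp 42° ↓): 225 + 138 = 363 → 363 − 360 = 3°
+90° (square ↑): 3 + 90 = 93°
+120° (triadic ↑): 93 + 120 = 213°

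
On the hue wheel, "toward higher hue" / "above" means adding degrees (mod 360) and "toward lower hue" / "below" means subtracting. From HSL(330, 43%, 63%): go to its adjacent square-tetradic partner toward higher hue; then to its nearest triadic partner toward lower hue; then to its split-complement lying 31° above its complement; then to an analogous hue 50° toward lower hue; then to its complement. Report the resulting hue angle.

330 + 90 = 420 → 420 − 360 = 60°   (square ↑)
60 − 120 = -60 → -60 + 360 = 300°   (triadic ↓)
300 + 211 = 511 → 511 − 360 = 151°   (split-comp 31° ↑)
151 − 50 = 101°   (analog 50° ↓)
101 + 180 = 281°   (complement)

281°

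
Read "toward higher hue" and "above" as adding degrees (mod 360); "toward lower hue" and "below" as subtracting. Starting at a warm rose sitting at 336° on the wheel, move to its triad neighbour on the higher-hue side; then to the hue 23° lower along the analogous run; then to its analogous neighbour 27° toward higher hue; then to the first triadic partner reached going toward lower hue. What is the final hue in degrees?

340°

+120° (triadic ↑): 336 + 120 = 456 → 456 − 360 = 96°
−23° (analog 23° ↓): 96 − 23 = 73°
+27° (analog 27° ↑): 73 + 27 = 100°
−120° (triadic ↓): 100 − 120 = -20 → -20 + 360 = 340°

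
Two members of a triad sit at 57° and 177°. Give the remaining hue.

A triad spaces three hues 120° apart.
The full set is {57°, 177°, 297°}.

297°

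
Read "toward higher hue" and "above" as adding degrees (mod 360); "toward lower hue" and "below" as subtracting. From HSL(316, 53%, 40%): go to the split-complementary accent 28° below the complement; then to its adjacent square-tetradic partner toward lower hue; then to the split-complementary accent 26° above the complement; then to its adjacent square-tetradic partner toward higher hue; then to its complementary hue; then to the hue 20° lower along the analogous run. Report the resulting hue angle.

+152° (split-comp 28° ↓): 316 + 152 = 468 → 468 − 360 = 108°
−90° (square ↓): 108 − 90 = 18°
+206° (split-comp 26° ↑): 18 + 206 = 224°
+90° (square ↑): 224 + 90 = 314°
+180° (complement): 314 + 180 = 494 → 494 − 360 = 134°
−20° (analog 20° ↓): 134 − 20 = 114°

114°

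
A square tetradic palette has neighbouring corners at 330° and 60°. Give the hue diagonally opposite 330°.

A square tetradic scheme places four hues 90° apart; opposite corners are 180° apart.
330 + 180 = 510 → 510 − 360 = 150°

150°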